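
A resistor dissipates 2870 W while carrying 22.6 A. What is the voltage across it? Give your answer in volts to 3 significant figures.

The two known quantities fix the third via V = P / I.
V = 2870 / 22.60 = 127.0 V

127 V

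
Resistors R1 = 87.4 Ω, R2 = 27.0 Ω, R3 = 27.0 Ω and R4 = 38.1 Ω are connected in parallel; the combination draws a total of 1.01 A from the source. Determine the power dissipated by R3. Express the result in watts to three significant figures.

3.02 W

Parallel branches share V, not I — compute V via R_eq, then use V²/R for the target branch.
1/R_eq = 1/87.4 + 1/27.0 + 1/27.0 + 1/38.1 ⇒ R_eq = 8.948 Ω
V = I_total × R_eq = 1.010 × 8.948 = 9.037 V
P_R3 = V² / R3 = (9.037)² / 27.0 = 3.025 W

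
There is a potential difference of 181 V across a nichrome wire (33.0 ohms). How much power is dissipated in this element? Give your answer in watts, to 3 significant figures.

993 W

Voltage and resistance are given, so P = V²/R is the one-step route.
P = (181 V)² / 33.0 Ω = 992.8 W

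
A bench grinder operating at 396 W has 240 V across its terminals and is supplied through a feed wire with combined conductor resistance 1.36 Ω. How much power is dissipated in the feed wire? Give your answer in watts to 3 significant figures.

3.70 W

Line loss is just I²R for the cable — we know both I and R_line directly.
I = P / V = 396 / 240 = 1.650 A through the feed wire.
P_line = I² R_line = (1.650)² × 1.36 = 3.703 W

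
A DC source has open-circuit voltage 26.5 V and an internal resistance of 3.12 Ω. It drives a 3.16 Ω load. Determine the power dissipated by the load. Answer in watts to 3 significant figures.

The internal resistance and the load are in series, so the same I flows through both; get I from ε/(r+R), then I²R for the load.
I = ε / (r + R) = 26.5 / (3.12 + 3.16) = 4.220 A
P_load = I² R = (4.220)² × 3.16 = 56.27 W

56.3 W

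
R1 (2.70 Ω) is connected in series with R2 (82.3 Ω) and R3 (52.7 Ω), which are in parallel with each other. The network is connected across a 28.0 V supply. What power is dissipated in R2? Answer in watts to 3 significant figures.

Reduce the parallel pair to R_p first; the network is then a simple series string.
R_p = (82.3×52.7)/(82.3+52.7) = 32.13 Ω
R_total = 2.70 + 32.13 = 34.83 Ω
I = V / R_total = 28.0 / 34.83 = 0.8040 A
Voltage across the parallel pair: V_p = I × R_p = 0.8040 × 32.13 = 25.83 V
With V_p across R2, its power is V_p²/R2.
P_R2 = (25.83)² / 82.3 = 8.106 W

8.11 W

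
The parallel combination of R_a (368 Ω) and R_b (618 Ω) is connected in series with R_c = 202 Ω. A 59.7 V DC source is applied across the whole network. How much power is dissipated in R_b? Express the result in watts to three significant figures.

Reduce the parallel combination to a single R_p; the circuit then becomes R_p in series with the remaining resistor.
R_p = (368×618)/(368+618) = 230.7 Ω
R_total = R_p + 202 = 230.7 + 202 = 432.7 Ω
I = V / R_total = 59.7 / 432.7 = 0.1380 A
Voltage across the parallel pair: V_p = I × R_p = 0.1380 × 230.7 = 31.83 V
R_b sits across V_p; its power is V_p²/R.
P_R_b = (31.83)² / 618 = 1.639 W

1.64 W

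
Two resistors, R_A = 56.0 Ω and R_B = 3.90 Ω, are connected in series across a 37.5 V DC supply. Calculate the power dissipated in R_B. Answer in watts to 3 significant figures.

The current is common to all series resistors; compute it, then apply P = I²R for the target.
R_total = 56.0 + 3.90 = 59.90 Ω
I = V / R_total = 37.5 / 59.90 = 0.6260 A
P_R_B = I² × R_B = (0.6260)² × 3.90 = 1.529 W

1.53 W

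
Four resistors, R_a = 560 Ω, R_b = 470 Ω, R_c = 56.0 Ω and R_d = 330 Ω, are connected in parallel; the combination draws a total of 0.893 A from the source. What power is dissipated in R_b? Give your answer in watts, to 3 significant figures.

2.76 W

Parallel branches share V, not I — compute V via R_eq, then use V²/R for the target branch.
1/R_eq = 1/560 + 1/470 + 1/56.0 + 1/330 ⇒ R_eq = 40.32 Ω
V = I_total × R_eq = 0.8930 × 40.32 = 36.01 V
P_R_b = V² / R_b = (36.01)² / 470 = 2.758 W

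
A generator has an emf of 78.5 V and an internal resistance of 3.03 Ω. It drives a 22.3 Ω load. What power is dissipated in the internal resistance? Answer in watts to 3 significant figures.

r is in series with the load, so it carries the full circuit current — the loss in it is I²r.
I = ε / (r + R) = 78.5 / (3.03 + 22.3) = 3.099 A
P_int = I² r = (3.099)² × 3.03 = 29.10 W

29.1 W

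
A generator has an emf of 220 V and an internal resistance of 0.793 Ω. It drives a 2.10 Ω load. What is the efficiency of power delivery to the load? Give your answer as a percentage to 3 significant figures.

The source delivers εI, of which I²R reaches the load and I²r is lost; since I is common, η = R/(R+r).
η = R / (R + r) = 2.10 / (2.10 + 0.793) = 0.7259

72.6 %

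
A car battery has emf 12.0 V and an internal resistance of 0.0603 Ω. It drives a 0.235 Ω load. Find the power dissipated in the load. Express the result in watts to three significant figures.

Find the circuit current first, then P = I²R for the load (series elements share I).
I = ε / (r + R) = 12.0 / (0.0603 + 0.235) = 40.64 A
P_load = I² R = (40.64)² × 0.235 = 388.1 W

388 W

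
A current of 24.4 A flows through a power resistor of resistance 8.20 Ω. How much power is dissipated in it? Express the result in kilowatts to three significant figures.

Current and resistance are given, so P = I²R is the direct form.
P = (24.40 A)² × 8.20 Ω = 4882 W

4.88 kW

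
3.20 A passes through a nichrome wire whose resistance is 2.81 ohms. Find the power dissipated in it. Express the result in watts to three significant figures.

28.8 W

Knowing I and R, the power is just I²R — no need to find V first.
P = (3.200 A)² × 2.81 Ω = 28.77 W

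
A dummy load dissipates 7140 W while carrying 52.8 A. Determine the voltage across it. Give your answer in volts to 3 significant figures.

135 V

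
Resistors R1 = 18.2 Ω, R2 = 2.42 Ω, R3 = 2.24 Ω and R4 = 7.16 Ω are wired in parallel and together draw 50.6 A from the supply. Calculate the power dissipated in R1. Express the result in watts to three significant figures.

127 W

Only the total current is stated, so first find the parallel equivalent to get the voltage across the combination.
1/R_eq = 1/18.2 + 1/2.42 + 1/2.24 + 1/7.16 ⇒ R_eq = 0.9485 Ω
V = I_total × R_eq = 50.60 × 0.9485 = 48.00 V
P_R1 = V² / R1 = (48.00)² / 18.2 = 126.6 W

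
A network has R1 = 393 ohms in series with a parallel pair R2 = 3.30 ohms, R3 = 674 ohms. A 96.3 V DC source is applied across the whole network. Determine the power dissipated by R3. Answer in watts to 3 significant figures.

0.000945 W

Reduce the parallel pair to R_p first; the network is then a simple series string.
R_p = (3.30×674)/(3.30+674) = 3.284 Ω
R_total = 393 + 3.284 = 396.3 Ω
I = V / R_total = 96.3 / 396.3 = 0.2430 A
Voltage across the parallel pair: V_p = I × R_p = 0.2430 × 3.284 = 0.7980 V
R3 is across V_p, so use P = V²/R for that branch.
P_R3 = (0.7980)² / 674 = 0.0009449 W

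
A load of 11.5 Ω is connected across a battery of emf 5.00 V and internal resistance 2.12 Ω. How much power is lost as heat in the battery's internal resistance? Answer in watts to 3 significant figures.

r is in series with the load, so it carries the full circuit current — the loss in it is I²r.
I = ε / (r + R) = 5.00 / (2.12 + 11.5) = 0.3671 A
P_int = I² r = (0.3671)² × 2.12 = 0.2857 W

0.286 W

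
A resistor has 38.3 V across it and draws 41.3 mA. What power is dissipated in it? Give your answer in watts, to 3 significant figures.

1.58 W

Since both terminal voltage and current are stated, P = V I gives the power in one step.
P = 38.3 V × 0.04130 A = 1.582 W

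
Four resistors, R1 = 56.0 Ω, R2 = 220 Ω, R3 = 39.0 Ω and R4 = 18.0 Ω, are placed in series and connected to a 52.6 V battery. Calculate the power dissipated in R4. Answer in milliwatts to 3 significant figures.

Since the resistors are in series they all carry the loop current I = V/R_total; the power in any one is I²R.
R_total = 56.0 + 220 + 39.0 + 18.0 = 333.0 Ω
I = V / R_total = 52.6 / 333.0 = 0.1580 A
P_R4 = I² × R4 = (0.1580)² × 18.0 = 0.4491 W

449 mW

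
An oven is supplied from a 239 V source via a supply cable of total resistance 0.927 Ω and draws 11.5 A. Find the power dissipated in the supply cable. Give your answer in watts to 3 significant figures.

123 W

The supply cable is a series resistance carrying the load current; its dissipation is I²R_line.
The supply cable carries the full 11.5 A.
P_line = I² R_line = (11.50)² × 0.927 = 122.6 W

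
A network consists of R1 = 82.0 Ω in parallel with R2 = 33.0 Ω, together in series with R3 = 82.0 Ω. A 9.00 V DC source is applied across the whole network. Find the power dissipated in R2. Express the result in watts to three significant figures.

0.122 W

Combine R1 and R2 into their parallel equivalent first, reducing the network to two series resistors.
R_p = (82.0×33.0)/(82.0+33.0) = 23.53 Ω
R_total = R_p + 82.0 = 23.53 + 82.0 = 105.5 Ω
I = V / R_total = 9.00 / 105.5 = 0.08528 A
Voltage across the parallel pair: V_p = I × R_p = 0.08528 × 23.53 = 2.007 V
R2 sits across V_p; its power is V_p²/R.
P_R2 = (2.007)² / 33.0 = 0.1220 W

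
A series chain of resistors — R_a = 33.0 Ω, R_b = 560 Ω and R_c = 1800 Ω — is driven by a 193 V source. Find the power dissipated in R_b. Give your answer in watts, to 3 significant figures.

Since the resistors are in series they all carry the loop current I = V/R_total; the power in any one is I²R.
R_total = 33.0 + 560 + 1800 = 2393 Ω
I = V / R_total = 193 / 2393 = 0.08065 A
P_R_b = I² × R_b = (0.08065)² × 560 = 3.643 W

3.64 W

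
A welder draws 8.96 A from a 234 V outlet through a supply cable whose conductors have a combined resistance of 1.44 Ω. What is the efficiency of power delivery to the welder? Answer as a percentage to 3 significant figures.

94.5 %

The supply cable carries the full 8.96 A.
P_line = I² R_line = (8.960)² × 1.44 = 115.6 W
P_source = V I = 234 × 8.960 = 2097 W; P_load = 1981 W
η = P_load / P_source = 1981 / 2097 = 0.9449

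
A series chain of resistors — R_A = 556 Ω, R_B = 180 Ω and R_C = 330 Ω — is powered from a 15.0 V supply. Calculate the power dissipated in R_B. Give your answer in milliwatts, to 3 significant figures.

The current is common to all series resistors; compute it, then apply P = I²R for the target.
R_total = 556 + 180 + 330 = 1066 Ω
I = V / R_total = 15.0 / 1066 = 0.01407 A
P_R_B = I² × R_B = (0.01407)² × 180 = 0.03564 W

35.6 mW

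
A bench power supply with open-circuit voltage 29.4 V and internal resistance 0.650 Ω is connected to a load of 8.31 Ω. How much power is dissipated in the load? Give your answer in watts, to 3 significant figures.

With r and R in series, I = ε/(r+R); the load dissipates I²R.
I = ε / (r + R) = 29.4 / (0.650 + 8.31) = 3.281 A
P_load = I² R = (3.281)² × 8.31 = 89.47 W

89.5 W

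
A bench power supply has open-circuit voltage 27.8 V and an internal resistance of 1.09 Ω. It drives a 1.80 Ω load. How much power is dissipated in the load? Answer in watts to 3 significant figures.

Find the circuit current first, then P = I²R for the load (series elements share I).
I = ε / (r + R) = 27.8 / (1.09 + 1.80) = 9.619 A
P_load = I² R = (9.619)² × 1.80 = 166.6 W

167 W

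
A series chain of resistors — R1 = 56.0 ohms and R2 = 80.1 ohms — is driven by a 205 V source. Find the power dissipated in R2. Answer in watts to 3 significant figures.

182 W

Since the resistors are in series they all carry the loop current I = V/R_total; the power in any one is I²R.
R_total = 56.0 + 80.1 = 136.1 Ω
I = V / R_total = 205 / 136.1 = 1.506 A
P_R2 = I² × R2 = (1.506)² × 80.1 = 181.7 W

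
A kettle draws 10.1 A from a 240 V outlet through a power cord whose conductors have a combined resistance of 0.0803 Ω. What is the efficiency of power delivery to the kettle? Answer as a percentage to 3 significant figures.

The power cord carries the full 10.1 A.
P_line = I² R_line = (10.10)² × 0.0803 = 8.191 W
P_source = V I = 240 × 10.10 = 2424 W; P_load = 2416 W
η = P_load / P_source = 2416 / 2424 = 0.9966

99.7 %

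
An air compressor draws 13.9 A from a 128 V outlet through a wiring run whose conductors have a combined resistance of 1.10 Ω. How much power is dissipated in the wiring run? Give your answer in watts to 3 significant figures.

213 W

The wiring run and load are in series, so the same current flows in both; the loss is I²R_line.
The wiring run carries the full 13.9 A.
P_line = I² R_line = (13.90)² × 1.10 = 212.5 W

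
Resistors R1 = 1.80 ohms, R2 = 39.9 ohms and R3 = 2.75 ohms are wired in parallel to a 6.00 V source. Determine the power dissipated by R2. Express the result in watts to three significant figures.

0.902 W

Every branch has 6.00 V across it, so for R2 the power is simply V²/R.
P_R2 = V² / R2 = (6.00)² / 39.9 Ω = 0.9023 W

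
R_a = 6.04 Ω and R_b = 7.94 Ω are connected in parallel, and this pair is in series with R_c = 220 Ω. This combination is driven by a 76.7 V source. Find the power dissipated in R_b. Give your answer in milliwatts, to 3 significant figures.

First find R_p for the parallel pair, then treat R_p + R_c as a series loop.
R_p = (6.04×7.94)/(6.04+7.94) = 3.430 Ω
R_total = R_p + 220 = 3.430 + 220 = 223.4 Ω
I = V / R_total = 76.7 / 223.4 = 0.3433 A
Voltage across the parallel pair: V_p = I × R_p = 0.3433 × 3.430 = 1.178 V
R_b has V_p across it, so P = V_p²/R_b.
P_R_b = (1.178)² / 7.94 = 0.1747 W

175 mW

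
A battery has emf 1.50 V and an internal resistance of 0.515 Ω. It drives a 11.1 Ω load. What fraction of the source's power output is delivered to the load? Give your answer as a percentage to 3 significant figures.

95.6 %

The source delivers εI, of which I²R reaches the load and I²r is lost; since I is common, η = R/(R+r).
η = R / (R + r) = 11.1 / (11.1 + 0.515) = 0.9557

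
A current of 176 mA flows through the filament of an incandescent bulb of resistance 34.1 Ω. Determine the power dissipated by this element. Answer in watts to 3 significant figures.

1.06 W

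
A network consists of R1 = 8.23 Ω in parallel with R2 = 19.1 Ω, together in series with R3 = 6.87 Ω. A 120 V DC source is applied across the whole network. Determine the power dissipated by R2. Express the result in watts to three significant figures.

157 W

Combine R1 and R2 into their parallel equivalent first, reducing the network to two series resistors.
R_p = (8.23×19.1)/(8.23+19.1) = 5.752 Ω
R_total = R_p + 6.87 = 5.752 + 6.87 = 12.62 Ω
I = V / R_total = 120 / 12.62 = 9.507 A
Voltage across the parallel pair: V_p = I × R_p = 9.507 × 5.752 = 54.68 V
Use P = V²/R for R2 with V = V_p.
P_R2 = (54.68)² / 19.1 = 156.6 W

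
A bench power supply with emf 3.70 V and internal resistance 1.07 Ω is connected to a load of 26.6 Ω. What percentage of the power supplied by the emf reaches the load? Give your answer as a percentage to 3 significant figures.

The source delivers εI, of which I²R reaches the load and I²r is lost; since I is common, η = R/(R+r).
η = R / (R + r) = 26.6 / (26.6 + 1.07) = 0.9613

96.1 %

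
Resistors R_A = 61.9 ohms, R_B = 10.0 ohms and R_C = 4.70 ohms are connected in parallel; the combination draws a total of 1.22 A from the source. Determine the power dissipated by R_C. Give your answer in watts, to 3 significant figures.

We need the common branch voltage; get it from I_total × R_eq, then P = V²/R for the branch.
1/R_eq = 1/61.9 + 1/10.0 + 1/4.70 ⇒ R_eq = 3.040 Ω
V = I_total × R_eq = 1.220 × 3.040 = 3.709 V
P_R_C = V² / R_C = (3.709)² / 4.70 = 2.927 W

2.93 W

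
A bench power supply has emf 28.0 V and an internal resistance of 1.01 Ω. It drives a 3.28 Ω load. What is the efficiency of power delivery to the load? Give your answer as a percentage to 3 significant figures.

76.5 %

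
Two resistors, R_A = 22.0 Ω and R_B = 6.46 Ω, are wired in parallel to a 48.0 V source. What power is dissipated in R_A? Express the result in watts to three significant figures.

105 W

Each parallel branch sees the full supply voltage, so P = V²/R applies directly to the target branch.
P_R_A = V² / R_A = (48.0)² / 22.0 Ω = 104.7 W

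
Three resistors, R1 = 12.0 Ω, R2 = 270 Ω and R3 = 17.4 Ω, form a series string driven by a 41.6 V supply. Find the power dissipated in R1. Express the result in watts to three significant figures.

The current is common to all series resistors; compute it, then apply P = I²R for the target.
R_total = 12.0 + 270 + 17.4 = 299.4 Ω
I = V / R_total = 41.6 / 299.4 = 0.1389 A
P_R1 = I² × R1 = (0.1389)² × 12.0 = 0.2317 W

0.232 W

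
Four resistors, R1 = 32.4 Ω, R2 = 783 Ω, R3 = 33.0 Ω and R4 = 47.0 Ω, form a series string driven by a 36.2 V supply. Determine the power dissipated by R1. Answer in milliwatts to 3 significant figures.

53.0 mW

Series elements share the same current, so find I first, then use P = I²R.
R_total = 32.4 + 783 + 33.0 + 47.0 = 895.4 Ω
I = V / R_total = 36.2 / 895.4 = 0.04043 A
P_R1 = I² × R1 = (0.04043)² × 32.4 = 0.05296 W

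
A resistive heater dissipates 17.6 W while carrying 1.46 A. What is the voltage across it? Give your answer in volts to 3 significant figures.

Rearranging the power relation for the two known quantities gives V = P / I.
V = 17.6 / 1.460 = 12.05 V

12.1 V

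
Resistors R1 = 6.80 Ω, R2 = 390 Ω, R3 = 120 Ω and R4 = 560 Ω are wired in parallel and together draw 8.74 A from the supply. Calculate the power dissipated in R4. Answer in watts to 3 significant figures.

The branches share the same voltage, but only the total current is given — find V from the equivalent resistance first.
1/R_eq = 1/6.80 + 1/390 + 1/120 + 1/560 ⇒ R_eq = 6.260 Ω
V = I_total × R_eq = 8.740 × 6.260 = 54.71 V
P_R4 = V² / R4 = (54.71)² / 560 = 5.346 W

5.35 W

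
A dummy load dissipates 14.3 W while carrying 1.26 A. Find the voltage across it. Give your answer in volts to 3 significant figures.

11.3 V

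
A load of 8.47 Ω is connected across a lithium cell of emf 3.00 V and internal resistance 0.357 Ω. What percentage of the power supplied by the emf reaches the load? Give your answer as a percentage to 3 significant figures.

Efficiency is P_load / P_total. With a series r and R sharing the same I, P = I²R for each, so η = R/(R+r).
η = R / (R + r) = 8.47 / (8.47 + 0.357) = 0.9596

96.0 %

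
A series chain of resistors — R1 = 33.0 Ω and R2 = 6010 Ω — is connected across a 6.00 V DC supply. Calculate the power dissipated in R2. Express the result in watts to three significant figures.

Every series element carries the same I. Get I from the total resistance, then P = I² × R2.
R_total = 33.0 + 6010 = 6043 Ω
I = V / R_total = 6.00 / 6043 = 0.0009929 A
P_R2 = I² × R2 = (0.0009929)² × 6010 = 0.005925 W

0.00592 W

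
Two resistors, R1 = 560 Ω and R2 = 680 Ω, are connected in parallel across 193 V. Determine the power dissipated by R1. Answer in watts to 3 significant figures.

66.5 W

Each parallel branch sees the full supply voltage, so P = V²/R applies directly to the target branch.
P_R1 = V² / R1 = (193)² / 560 Ω = 66.52 W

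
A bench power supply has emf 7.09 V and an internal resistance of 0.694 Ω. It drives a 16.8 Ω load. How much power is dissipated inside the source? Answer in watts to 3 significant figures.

0.114 W

The source's internal resistance is just another series element carrying I; its dissipation is I²r.
I = ε / (r + R) = 7.09 / (0.694 + 16.8) = 0.4053 A
P_int = I² r = (0.4053)² × 0.694 = 0.1140 W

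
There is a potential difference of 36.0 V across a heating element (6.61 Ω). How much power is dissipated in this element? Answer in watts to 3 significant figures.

196 W

With V across and R both known, P = V²/R gives the dissipation directly.
P = (36.0 V)² / 6.61 Ω = 196.1 W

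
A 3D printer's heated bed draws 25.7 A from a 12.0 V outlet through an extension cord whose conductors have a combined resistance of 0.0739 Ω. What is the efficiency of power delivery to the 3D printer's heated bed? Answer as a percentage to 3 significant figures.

84.2 %

The extension cord carries the full 25.7 A.
P_line = I² R_line = (25.70)² × 0.0739 = 48.81 W
P_source = V I = 12.0 × 25.70 = 308.4 W; P_load = 259.6 W
η = P_load / P_source = 259.6 / 308.4 = 0.8417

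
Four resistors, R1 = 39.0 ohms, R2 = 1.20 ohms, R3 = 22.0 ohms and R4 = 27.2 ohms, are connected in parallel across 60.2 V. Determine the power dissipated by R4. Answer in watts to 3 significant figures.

The supply voltage appears across each parallel branch — just use P = V²/R4.
P_R4 = V² / R4 = (60.2)² / 27.2 Ω = 133.2 W

133 W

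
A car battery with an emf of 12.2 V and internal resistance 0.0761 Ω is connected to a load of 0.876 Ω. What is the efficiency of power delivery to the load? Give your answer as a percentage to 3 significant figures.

92.0 %

Both r and R carry the same current, so the power split is just the resistance split: η = R/(R+r).
η = R / (R + r) = 0.876 / (0.876 + 0.0761) = 0.9201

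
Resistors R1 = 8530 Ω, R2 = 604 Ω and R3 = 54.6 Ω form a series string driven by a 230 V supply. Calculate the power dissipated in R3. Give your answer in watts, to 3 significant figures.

Since the resistors are in series they all carry the loop current I = V/R_total; the power in any one is I²R.
R_total = 8530 + 604 + 54.6 = 9189 Ω
I = V / R_total = 230 / 9189 = 0.02503 A
P_R3 = I² × R3 = (0.02503)² × 54.6 = 0.03421 W

0.0342 W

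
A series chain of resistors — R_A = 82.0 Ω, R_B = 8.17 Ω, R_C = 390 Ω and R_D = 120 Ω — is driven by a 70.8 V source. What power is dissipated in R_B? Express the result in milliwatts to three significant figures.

Series elements share the same current, so find I first, then use P = I²R.
R_total = 82.0 + 8.17 + 390 + 120 = 600.2 Ω
I = V / R_total = 70.8 / 600.2 = 0.1180 A
P_R_B = I² × R_B = (0.1180)² × 8.17 = 0.1137 W

114 mW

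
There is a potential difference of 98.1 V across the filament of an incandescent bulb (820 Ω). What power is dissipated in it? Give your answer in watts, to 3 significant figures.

Voltage and resistance are given, so P = V²/R is the one-step route.
P = (98.1 V)² / 820 Ω = 11.74 W

11.7 W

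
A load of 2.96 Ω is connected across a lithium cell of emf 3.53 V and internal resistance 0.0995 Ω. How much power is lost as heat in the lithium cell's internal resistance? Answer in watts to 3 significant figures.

0.132 W

r is in series with the load, so it carries the full circuit current — the loss in it is I²r.
I = ε / (r + R) = 3.53 / (0.0995 + 2.96) = 1.154 A
P_int = I² r = (1.154)² × 0.0995 = 0.1325 W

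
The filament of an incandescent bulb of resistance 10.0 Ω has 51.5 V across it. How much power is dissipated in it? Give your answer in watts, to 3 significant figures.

With V across and R both known, P = V²/R gives the dissipation directly.
P = (51.5 V)² / 10.0 Ω = 265.2 W

265 W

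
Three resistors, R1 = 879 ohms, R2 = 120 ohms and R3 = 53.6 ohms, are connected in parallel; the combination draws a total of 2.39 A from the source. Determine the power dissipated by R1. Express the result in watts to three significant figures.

8.21 W

The branches share the same voltage, but only the total current is given — find V from the equivalent resistance first.
1/R_eq = 1/879 + 1/120 + 1/53.6 ⇒ R_eq = 35.55 Ω
V = I_total × R_eq = 2.390 × 35.55 = 84.97 V
P_R1 = V² / R1 = (84.97)² / 879 = 8.214 W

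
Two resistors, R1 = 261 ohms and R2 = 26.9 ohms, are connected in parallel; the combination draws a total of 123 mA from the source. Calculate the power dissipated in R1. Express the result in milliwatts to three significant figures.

34.5 mW

Parallel branches share V, not I — compute V via R_eq, then use V²/R for the target branch.
1/R_eq = 1/261 + 1/26.9 ⇒ R_eq = 24.39 Ω
V = I_total × R_eq = 0.1230 × 24.39 = 3.000 V
P_R1 = V² / R1 = (3.000)² / 261 = 0.03447 W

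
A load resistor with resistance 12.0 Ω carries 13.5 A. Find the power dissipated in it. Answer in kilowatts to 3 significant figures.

2.19 kW

The current through and the resistance of the element are both given; use P = I²R.
P = (13.50 A)² × 12.0 Ω = 2187 W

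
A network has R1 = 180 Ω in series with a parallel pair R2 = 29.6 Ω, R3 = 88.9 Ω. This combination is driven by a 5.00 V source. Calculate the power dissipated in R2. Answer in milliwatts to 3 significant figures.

Replace R2 and R3 with their parallel equivalent so the circuit becomes R1 in series with R_p.
R_p = (29.6×88.9)/(29.6+88.9) = 22.21 Ω
R_total = 180 + 22.21 = 202.2 Ω
I = V / R_total = 5.00 / 202.2 = 0.02473 A
Voltage across the parallel pair: V_p = I × R_p = 0.02473 × 22.21 = 0.5491 V
With V_p across R2, its power is V_p²/R2.
P_R2 = (0.5491)² / 29.6 = 0.01019 W

10.2 mW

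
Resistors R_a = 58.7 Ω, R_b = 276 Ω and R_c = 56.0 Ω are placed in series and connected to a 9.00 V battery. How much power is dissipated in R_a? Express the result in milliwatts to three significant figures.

Series elements share the same current, so find I first, then use P = I²R.
R_total = 58.7 + 276 + 56.0 = 390.7 Ω
I = V / R_total = 9.00 / 390.7 = 0.02304 A
P_R_a = I² × R_a = (0.02304)² × 58.7 = 0.03115 W

31.1 mW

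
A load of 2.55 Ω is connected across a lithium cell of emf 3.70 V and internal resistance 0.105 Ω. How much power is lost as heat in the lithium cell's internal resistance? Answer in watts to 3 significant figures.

0.204 W

Internal loss is I²r, with I set by the total series resistance r+R.
I = ε / (r + R) = 3.70 / (0.105 + 2.55) = 1.394 A
P_int = I² r = (1.394)² × 0.105 = 0.2039 W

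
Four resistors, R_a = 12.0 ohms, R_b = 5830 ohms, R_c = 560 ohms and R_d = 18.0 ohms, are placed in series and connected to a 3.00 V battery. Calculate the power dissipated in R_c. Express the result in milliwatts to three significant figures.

0.122 mW

Series elements share the same current, so find I first, then use P = I²R.
R_total = 12.0 + 5830 + 560 + 18.0 = 6420 Ω
I = V / R_total = 3.00 / 6420 = 0.0004673 A
P_R_c = I² × R_c = (0.0004673)² × 560 = 0.0001223 W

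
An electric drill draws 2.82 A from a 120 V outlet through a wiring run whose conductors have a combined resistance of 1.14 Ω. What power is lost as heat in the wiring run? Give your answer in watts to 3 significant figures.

9.07 W

Line loss is just I²R for the cable — we know both I and R_line directly.
The wiring run carries the full 2.82 A.
P_line = I² R_line = (2.820)² × 1.14 = 9.066 W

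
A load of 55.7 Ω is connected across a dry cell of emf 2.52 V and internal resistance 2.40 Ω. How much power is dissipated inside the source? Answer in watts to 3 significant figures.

Internal loss is I²r, with I set by the total series resistance r+R.
I = ε / (r + R) = 2.52 / (2.40 + 55.7) = 0.04337 A
P_int = I² r = (0.04337)² × 2.40 = 0.004515 W

0.00452 W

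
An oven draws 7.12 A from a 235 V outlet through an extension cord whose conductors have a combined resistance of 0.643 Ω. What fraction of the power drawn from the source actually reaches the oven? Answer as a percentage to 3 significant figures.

The extension cord carries the full 7.12 A.
P_line = I² R_line = (7.120)² × 0.643 = 32.60 W
P_source = V I = 235 × 7.120 = 1673 W; P_load = 1641 W
η = P_load / P_source = 1641 / 1673 = 0.9805

98.1 %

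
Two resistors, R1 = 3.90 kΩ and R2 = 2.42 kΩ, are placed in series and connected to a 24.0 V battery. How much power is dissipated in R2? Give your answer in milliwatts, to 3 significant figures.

The current is common to all series resistors; compute it, then apply P = I²R for the target.
R_total = (3.90 + 2.42) kΩ = 6320 Ω
I = V / R_total = 24.0 / 6320 = 0.003797 A
P_R2 = I² × R2 = (0.003797)² × 2420 = 0.03490 W

34.9 mW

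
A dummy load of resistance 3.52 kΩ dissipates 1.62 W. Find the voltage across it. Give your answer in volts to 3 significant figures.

75.5 V

Rearranging the power relation for the two known quantities gives V = √(P R).
V = √(1.62 × 3520) = 75.51 V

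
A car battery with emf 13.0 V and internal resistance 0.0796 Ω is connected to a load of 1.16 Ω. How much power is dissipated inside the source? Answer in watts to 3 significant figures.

8.75 W

Internal loss is I²r, with I set by the total series resistance r+R.
I = ε / (r + R) = 13.0 / (0.0796 + 1.16) = 10.49 A
P_int = I² r = (10.49)² × 0.0796 = 8.755 W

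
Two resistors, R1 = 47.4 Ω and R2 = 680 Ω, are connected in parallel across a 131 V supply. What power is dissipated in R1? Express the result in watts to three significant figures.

R1 sits directly across the source, so P = V²/R with V = 131 V.
P_R1 = V² / R1 = (131)² / 47.4 Ω = 362.0 W

362 W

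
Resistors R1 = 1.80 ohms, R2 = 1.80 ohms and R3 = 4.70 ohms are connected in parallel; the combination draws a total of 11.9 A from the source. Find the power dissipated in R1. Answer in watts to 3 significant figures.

44.9 W

The branches share the same voltage, but only the total current is given — find V from the equivalent resistance first.
1/R_eq = 1/1.80 + 1/1.80 + 1/4.70 ⇒ R_eq = 0.7554 Ω
V = I_total × R_eq = 11.90 × 0.7554 = 8.989 V
P_R1 = V² / R1 = (8.989)² / 1.80 = 44.89 W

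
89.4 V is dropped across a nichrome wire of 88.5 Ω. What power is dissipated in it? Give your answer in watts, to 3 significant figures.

90.3 W

V and R are stated; P = V²/R avoids computing the current.
P = (89.4 V)² / 88.5 Ω = 90.31 W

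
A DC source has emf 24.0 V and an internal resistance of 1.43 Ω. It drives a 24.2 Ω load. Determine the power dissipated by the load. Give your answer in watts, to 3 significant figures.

Find the circuit current first, then P = I²R for the load (series elements share I).
I = ε / (r + R) = 24.0 / (1.43 + 24.2) = 0.9364 A
P_load = I² R = (0.9364)² × 24.2 = 21.22 W

21.2 W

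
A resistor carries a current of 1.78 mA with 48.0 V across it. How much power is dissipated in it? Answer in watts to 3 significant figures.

0.0854 W

Since both terminal voltage and current are stated, P = V I gives the power in one step.
P = 48.0 V × 0.001780 A = 0.08544 W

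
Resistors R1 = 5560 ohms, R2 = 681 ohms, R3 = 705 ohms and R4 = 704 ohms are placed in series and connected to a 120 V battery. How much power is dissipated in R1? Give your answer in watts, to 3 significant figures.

Every series element carries the same I. Get I from the total resistance, then P = I² × R1.
R_total = 5560 + 681 + 705 + 704 = 7650 Ω
I = V / R_total = 120 / 7650 = 0.01569 A
P_R1 = I² × R1 = (0.01569)² × 5560 = 1.368 W

1.37 W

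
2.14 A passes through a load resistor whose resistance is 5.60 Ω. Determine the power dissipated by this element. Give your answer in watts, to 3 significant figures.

The current through and the resistance of the element are both given; use P = I²R.
P = (2.140 A)² × 5.60 Ω = 25.65 W

25.6 W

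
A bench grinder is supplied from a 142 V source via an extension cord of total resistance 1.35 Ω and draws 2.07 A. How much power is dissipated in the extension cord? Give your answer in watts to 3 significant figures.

The extension cord and load are in series, so the same current flows in both; the loss is I²R_line.
The extension cord carries the full 2.07 A.
P_line = I² R_line = (2.070)² × 1.35 = 5.785 W

5.78 W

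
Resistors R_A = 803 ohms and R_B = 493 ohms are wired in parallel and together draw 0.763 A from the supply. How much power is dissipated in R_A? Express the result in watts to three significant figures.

We need the common branch voltage; get it from I_total × R_eq, then P = V²/R for the branch.
1/R_eq = 1/803 + 1/493 ⇒ R_eq = 305.5 Ω
V = I_total × R_eq = 0.7630 × 305.5 = 233.1 V
P_R_A = V² / R_A = (233.1)² / 803 = 67.65 W

67.6 W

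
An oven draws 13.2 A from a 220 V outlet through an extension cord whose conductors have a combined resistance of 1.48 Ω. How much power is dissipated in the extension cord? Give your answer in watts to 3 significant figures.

Line loss is just I²R for the cable — we know both I and R_line directly.
The extension cord carries the full 13.2 A.
P_line = I² R_line = (13.20)² × 1.48 = 257.9 W

258 W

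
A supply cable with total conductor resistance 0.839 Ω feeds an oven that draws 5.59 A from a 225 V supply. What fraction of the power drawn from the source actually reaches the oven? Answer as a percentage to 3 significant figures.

97.9 %

The supply cable carries the full 5.59 A.
P_line = I² R_line = (5.590)² × 0.839 = 26.22 W
P_source = V I = 225 × 5.590 = 1258 W; P_load = 1232 W
η = P_load / P_source = 1232 / 1258 = 0.9792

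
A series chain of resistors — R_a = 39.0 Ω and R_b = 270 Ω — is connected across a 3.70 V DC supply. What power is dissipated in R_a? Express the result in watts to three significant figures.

0.00559 W

Since the resistors are in series they all carry the loop current I = V/R_total; the power in any one is I²R.
R_total = 39.0 + 270 = 309.0 Ω
I = V / R_total = 3.70 / 309.0 = 0.01197 A
P_R_a = I² × R_a = (0.01197)² × 39.0 = 0.005592 W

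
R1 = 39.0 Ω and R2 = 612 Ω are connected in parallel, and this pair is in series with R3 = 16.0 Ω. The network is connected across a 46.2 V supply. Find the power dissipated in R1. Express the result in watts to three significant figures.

First find R_p for the parallel pair, then treat R_p + R3 as a series loop.
R_p = (39.0×612)/(39.0+612) = 36.66 Ω
R_total = R_p + 16.0 = 36.66 + 16.0 = 52.66 Ω
I = V / R_total = 46.2 / 52.66 = 0.8773 A
Voltage across the parallel pair: V_p = I × R_p = 0.8773 × 36.66 = 32.16 V
R1 has V_p across it, so P = V_p²/R1.
P_R1 = (32.16)² / 39.0 = 26.53 W

26.5 W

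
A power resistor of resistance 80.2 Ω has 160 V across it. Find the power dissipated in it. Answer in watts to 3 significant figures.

We know the drop across the element and its resistance — P = V²/R, one step.
P = (160 V)² / 80.2 Ω = 319.2 W

319 W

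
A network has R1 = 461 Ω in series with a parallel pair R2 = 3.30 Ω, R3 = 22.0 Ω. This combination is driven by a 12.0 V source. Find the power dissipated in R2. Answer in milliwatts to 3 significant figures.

1.67 mW

Collapse R2‖R3 to a single equivalent, reducing the network to two series elements.
R_p = (3.30×22.0)/(3.30+22.0) = 2.870 Ω
R_total = 461 + 2.870 = 463.9 Ω
I = V / R_total = 12.0 / 463.9 = 0.02587 A
Voltage across the parallel pair: V_p = I × R_p = 0.02587 × 2.870 = 0.07423 V
With V_p across R2, its power is V_p²/R2.
P_R2 = (0.07423)² / 3.30 = 0.001670 W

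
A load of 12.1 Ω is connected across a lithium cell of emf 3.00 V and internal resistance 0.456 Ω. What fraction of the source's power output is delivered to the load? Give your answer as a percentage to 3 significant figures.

η = P_load/(P_load+P_int) = I²R/(I²R+I²r) = R/(R+r) — the I² cancels for series elements.
η = R / (R + r) = 12.1 / (12.1 + 0.456) = 0.9637

96.4 %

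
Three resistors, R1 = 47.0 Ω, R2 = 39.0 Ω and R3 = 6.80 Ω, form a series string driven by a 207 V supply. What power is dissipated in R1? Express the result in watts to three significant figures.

234 W

Every series element carries the same I. Get I from the total resistance, then P = I² × R1.
R_total = 47.0 + 39.0 + 6.80 = 92.80 Ω
I = V / R_total = 207 / 92.80 = 2.231 A
P_R1 = I² × R1 = (2.231)² × 47.0 = 233.9 W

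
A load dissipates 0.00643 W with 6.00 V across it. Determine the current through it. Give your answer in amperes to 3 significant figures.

Rearranging the power relation for the two known quantities gives I = P / V.
I = 0.00643 / 6.00 = 0.001072 A

0.00107 A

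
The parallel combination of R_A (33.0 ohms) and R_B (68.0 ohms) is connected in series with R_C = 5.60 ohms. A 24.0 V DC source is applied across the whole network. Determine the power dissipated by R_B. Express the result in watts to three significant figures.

Combine R_A and R_B into their parallel equivalent first, reducing the network to two series resistors.
R_p = (33.0×68.0)/(33.0+68.0) = 22.22 Ω
R_total = R_p + 5.60 = 22.22 + 5.60 = 27.82 Ω
I = V / R_total = 24.0 / 27.82 = 0.8628 A
Voltage across the parallel pair: V_p = I × R_p = 0.8628 × 22.22 = 19.17 V
R_B sits across V_p; its power is V_p²/R.
P_R_B = (19.17)² / 68.0 = 5.403 W

5.40 W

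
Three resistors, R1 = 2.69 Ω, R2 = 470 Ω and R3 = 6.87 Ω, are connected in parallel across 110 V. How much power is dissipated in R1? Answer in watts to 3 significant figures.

The supply voltage appears across each parallel branch — just use P = V²/R1.
P_R1 = V² / R1 = (110)² / 2.69 Ω = 4498 W

4500 W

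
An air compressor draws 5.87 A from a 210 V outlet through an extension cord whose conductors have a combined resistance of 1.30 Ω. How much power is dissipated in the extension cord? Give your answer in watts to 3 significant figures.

44.8 W

Line loss is just I²R for the cable — we know both I and R_line directly.
The extension cord carries the full 5.87 A.
P_line = I² R_line = (5.870)² × 1.30 = 44.79 W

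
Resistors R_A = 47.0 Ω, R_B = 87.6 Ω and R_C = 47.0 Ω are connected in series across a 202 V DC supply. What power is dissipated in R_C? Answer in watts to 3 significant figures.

58.2 W

In a series string the same current flows through every resistor — find that current, then P = I²R for the one we want.
R_total = 47.0 + 87.6 + 47.0 = 181.6 Ω
I = V / R_total = 202 / 181.6 = 1.112 A
P_R_C = I² × R_C = (1.112)² × 47.0 = 58.15 W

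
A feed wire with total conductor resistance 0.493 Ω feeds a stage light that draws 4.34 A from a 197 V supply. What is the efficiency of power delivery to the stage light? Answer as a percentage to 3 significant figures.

98.9 %

The feed wire carries the full 4.34 A.
P_line = I² R_line = (4.340)² × 0.493 = 9.286 W
P_source = V I = 197 × 4.340 = 855.0 W; P_load = 845.7 W
η = P_load / P_source = 845.7 / 855.0 = 0.9891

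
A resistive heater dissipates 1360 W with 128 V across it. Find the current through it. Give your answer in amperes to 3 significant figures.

The two known quantities fix the third via I = P / V.
I = 1360 / 128 = 10.62 A

10.6 A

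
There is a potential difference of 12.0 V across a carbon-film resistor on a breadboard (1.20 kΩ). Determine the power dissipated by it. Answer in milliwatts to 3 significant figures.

120 mW

We know the drop across the element and its resistance — P = V²/R, one step.
P = (12.0 V)² / 1200 Ω = 0.1200 W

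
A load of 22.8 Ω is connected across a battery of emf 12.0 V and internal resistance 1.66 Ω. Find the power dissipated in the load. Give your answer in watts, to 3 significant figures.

The internal resistance and the load are in series, so the same I flows through both; get I from ε/(r+R), then I²R for the load.
I = ε / (r + R) = 12.0 / (1.66 + 22.8) = 0.4906 A
P_load = I² R = (0.4906)² × 22.8 = 5.488 W

5.49 W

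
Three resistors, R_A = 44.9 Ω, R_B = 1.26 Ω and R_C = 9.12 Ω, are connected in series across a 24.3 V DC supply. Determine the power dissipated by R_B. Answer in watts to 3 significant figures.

Every series element carries the same I. Get I from the total resistance, then P = I² × R_B.
R_total = 44.9 + 1.26 + 9.12 = 55.28 Ω
I = V / R_total = 24.3 / 55.28 = 0.4396 A
P_R_B = I² × R_B = (0.4396)² × 1.26 = 0.2435 W

0.243 W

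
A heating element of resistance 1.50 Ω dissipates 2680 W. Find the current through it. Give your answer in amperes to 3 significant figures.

Inverting the appropriate power form: I = √(P / R).
I = √(2680 / 1.50) = 42.27 A

42.3 A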